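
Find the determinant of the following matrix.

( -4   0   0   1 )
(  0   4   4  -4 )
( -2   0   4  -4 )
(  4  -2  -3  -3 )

Expand along row 1 (it has 2 zeros):
  + (-4) · M_11   where M_11 = det([4 4 -4; 0 4 -4; -2 -3 -3]) = -96
  − (1) · M_14   where M_14 = det([0 4 4; -2 0 4; 4 -2 -3]) = 56
det = (+1)·(-4)·(-96) + (-1)·(1)·(56) = 328

328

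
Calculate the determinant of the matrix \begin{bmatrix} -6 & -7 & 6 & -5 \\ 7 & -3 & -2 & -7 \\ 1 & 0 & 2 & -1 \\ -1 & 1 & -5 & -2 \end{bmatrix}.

Expand along row 3 (it has 1 zero):
  + (1) · M_31   where M_31 = det([-7 6 -5; -3 -2 -7; 1 -5 -2]) = 54
  + (2) · M_33   where M_33 = det([-6 -7 -5; 7 -3 -7; -1 1 -2]) = -245
  − (-1) · M_34   where M_34 = det([-6 -7 6; 7 -3 -2; -1 1 -5]) = -337
det = (+1)·(1)·(54) + (+1)·(2)·(-245) + (-1)·(-1)·(-337) = -773

-773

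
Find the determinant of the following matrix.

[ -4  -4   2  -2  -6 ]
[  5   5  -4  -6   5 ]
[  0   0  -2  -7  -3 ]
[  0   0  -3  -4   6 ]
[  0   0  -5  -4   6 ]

0

The matrix is block upper-triangular with a 2×2 block and a 3×3 block on the diagonal, so its determinant equals the product of the determinants of the diagonal blocks.
det of the 2×2 block = 0
det of the 3×3 block = 108
det = (0)·(108) = 0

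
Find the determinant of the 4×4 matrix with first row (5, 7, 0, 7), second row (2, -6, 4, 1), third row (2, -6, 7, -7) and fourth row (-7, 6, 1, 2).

Expand along row 1 (it has 1 zero):
  + (5) · M_11   where M_11 = det([-6 4 1; -6 7 -7; 6 1 2]) = -294
  − (7) · M_12   where M_12 = det([2 4 1; 2 7 -7; -7 1 2]) = 273
  − (7) · M_14   where M_14 = det([2 -6 4; 2 -6 7; -7 6 1]) = 90
det = (+1)·(5)·(-294) + (-1)·(7)·(273) + (-1)·(7)·(90) = -4011

-4011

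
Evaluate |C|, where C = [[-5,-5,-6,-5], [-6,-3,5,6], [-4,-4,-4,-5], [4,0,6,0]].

Expand along row 4 (it has 2 zeros):
  − (4) · M_41   where M_41 = det([-5 -6 -5; -3 5 6; -4 -4 -5]) = 79
  − (6) · M_43   where M_43 = det([-5 -5 -5; -6 -3 6; -4 -4 -5]) = 15
det = (-1)·(4)·(79) + (-1)·(6)·(15) = -406

-406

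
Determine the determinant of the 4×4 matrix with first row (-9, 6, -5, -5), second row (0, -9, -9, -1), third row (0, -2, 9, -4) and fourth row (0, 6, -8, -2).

Expand along column 1 (it has 3 zeros):
  + (-9) · M_11   where M_11 = det([-9 -9 -1; -2 9 -4; 6 -8 -2]) = 740
det = (+1)·(-9)·(740) = -6660

-6660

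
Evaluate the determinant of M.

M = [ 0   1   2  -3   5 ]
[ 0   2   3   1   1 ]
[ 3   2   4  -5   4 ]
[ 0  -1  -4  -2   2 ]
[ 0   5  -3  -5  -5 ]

Expand along column 1 (it has 4 zeros):
  + (3) · M_31   where M_31 = det([1 2 -3 5; 2 3 1 1; -1 -4 -2 2; 5 -3 -5 -5]) = -372
det = (+1)·(3)·(-372) = -1116

-1116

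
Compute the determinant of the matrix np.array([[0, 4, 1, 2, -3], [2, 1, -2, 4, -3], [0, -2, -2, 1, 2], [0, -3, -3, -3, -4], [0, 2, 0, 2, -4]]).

Expand along column 1 (it has 4 zeros):
  − (2) · M_21   where M_21 = det([4 1 2 -3; -2 -2 1 2; -3 -3 -3 -4; 2 0 2 -4]) = -86
det = (-1)·(2)·(-86) = 172

172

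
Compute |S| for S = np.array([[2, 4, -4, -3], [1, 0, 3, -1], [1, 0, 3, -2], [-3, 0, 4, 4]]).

The determinant is -52.

Expand along column 2 (it has 3 zeros):
  − (4) · M_12   where M_12 = det([1 3 -1; 1 3 -2; -3 4 4]) = 13
det = (-1)·(4)·(13) = -52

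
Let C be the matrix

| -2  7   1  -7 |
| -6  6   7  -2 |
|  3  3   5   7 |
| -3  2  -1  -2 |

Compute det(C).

det(C) = 1258

Expand along row 1:
  + (-2) · M_11   where M_11 = det([6 7 -2; 3 5 7; 2 -1 -2]) = 148
  − (7) · M_12   where M_12 = det([-6 7 -2; 3 5 7; -3 -1 -2]) = -111
  + (1) · M_13   where M_13 = det([-6 6 -2; 3 3 7; -3 2 -2]) = 0
  − (-7) · M_14   where M_14 = det([-6 6 7; 3 3 5; -3 2 -1]) = 111
det = (+1)·(-2)·(148) + (-1)·(7)·(-111) + (+1)·(1)·(0) + (-1)·(-7)·(111) = 1258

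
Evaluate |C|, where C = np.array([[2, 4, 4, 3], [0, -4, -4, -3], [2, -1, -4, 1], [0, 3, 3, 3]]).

The determinant is 18.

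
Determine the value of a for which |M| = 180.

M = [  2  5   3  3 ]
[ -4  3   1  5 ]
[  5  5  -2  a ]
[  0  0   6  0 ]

Expanding along the row containing a, det(M) is linear in a: det(M) = (-156)·a + (180).
Set (-156)·a + (180) = 180  ⇒  (-156)·a = 0  ⇒  a = 0.

a = 0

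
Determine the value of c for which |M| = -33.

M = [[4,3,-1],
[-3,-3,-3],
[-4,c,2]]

c = -5

Expanding along the column containing c, det(M) is linear in c: det(M) = (15)·c + (42).
Set (15)·c + (42) = -33  ⇒  (15)·c = -75  ⇒  c = -5.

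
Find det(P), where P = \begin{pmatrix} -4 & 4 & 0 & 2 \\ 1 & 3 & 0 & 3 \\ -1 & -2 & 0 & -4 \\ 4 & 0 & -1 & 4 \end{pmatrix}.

det(P) = 30

Expand along column 3 (it has 3 zeros):
  − (-1) · M_43   where M_43 = det([-4 4 2; 1 3 3; -1 -2 -4]) = 30
det = (-1)·(-1)·(30) = 30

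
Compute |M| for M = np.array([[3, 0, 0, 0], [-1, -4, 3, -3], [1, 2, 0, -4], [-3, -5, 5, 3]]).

det(M) = -204

Expand along row 1 (it has 3 zeros):
  + (3) · M_11   where M_11 = det([-4 3 -3; 2 0 -4; -5 5 3]) = -68
det = (+1)·(3)·(-68) = -204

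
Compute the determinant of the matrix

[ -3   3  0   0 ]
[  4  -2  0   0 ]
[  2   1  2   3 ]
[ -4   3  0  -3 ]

The determinant is 36.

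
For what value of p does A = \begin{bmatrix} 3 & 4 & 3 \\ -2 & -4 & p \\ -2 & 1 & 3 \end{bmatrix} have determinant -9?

-3

Expanding along the column containing p, det(A) is linear in p: det(A) = (-11)·p + (-42).
Set (-11)·p + (-42) = -9  ⇒  (-11)·p = 33  ⇒  p = -3.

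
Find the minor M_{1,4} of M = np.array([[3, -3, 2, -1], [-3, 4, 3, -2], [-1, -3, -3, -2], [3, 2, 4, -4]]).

The minor is 19.

Delete row 1 and column 4; the remaining 3×3 submatrix is [-3 4 3; -1 -3 -3; 3 2 4].
Its determinant is 19.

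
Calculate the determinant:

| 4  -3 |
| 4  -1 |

det = 4·(-1) − (-3)·4 = -4 − (-12) = 8

The determinant is 8.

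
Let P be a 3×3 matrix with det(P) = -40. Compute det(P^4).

det(P^4) = (det P)^4 = (-40)^4 = 2560000

The determinant is 2560000.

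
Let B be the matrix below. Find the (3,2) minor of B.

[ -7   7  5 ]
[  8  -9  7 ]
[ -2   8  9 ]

The minor is -89.

Delete row 3 and column 2; the remaining 2×2 submatrix is [-7 5; 8 7].
Its determinant is (-7)·7 − 5·8 = -89.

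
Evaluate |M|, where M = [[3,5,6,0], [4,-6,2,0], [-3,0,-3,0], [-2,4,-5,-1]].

Expand along column 4 (it has 3 zeros):
  + (-1) · M_44   where M_44 = det([3 5 6; 4 -6 2; -3 0 -3]) = -24
det = (+1)·(-1)·(-24) = 24

The determinant is 24.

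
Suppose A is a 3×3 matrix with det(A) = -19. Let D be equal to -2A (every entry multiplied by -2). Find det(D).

152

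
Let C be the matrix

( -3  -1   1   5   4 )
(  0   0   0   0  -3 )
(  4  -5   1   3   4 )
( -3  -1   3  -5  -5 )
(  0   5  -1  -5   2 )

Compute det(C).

|C| = 780

Expand along row 2 (it has 4 zeros):
  − (-3) · M_25   where M_25 = det([-3 -1 1 5; 4 -5 1 3; -3 -1 3 -5; 0 5 -1 -5]) = 260
det = (-1)·(-3)·(260) = 780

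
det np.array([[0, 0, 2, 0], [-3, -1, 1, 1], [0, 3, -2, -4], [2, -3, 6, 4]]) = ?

Expand along row 1 (it has 3 zeros):
  + (2) · M_13   where M_13 = det([-3 -1 1; 0 3 -4; 2 -3 4]) = 2
det = (+1)·(2)·(2) = 4

4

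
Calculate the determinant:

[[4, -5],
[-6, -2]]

-38

det = 4·(-2) − (-5)·(-6) = -8 − 30 = -38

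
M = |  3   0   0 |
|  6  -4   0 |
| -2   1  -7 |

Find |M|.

84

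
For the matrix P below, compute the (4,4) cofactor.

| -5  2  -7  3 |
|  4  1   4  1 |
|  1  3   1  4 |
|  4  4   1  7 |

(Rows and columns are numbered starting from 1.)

Delete row 4 and column 4; the remaining 3×3 submatrix is [-5 2 -7; 4 1 4; 1 3 1].
Its determinant is -22.
The cofactor carries sign (−1)^(4+4) = +1, so C_{4,4} = +(-22) = -22.

-22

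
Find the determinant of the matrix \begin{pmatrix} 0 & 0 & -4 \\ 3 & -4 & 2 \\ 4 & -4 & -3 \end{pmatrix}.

-16

Expand along row 1:
  + (-4) · |3 -4; 4 -4| = (-4)·(-12 − (-16)) = -16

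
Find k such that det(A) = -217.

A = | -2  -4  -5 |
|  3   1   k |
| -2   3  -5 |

k = -8

Expanding along the column containing k, det(A) is linear in k: det(A) = (14)·k + (-105).
Set (14)·k + (-105) = -217  ⇒  (14)·k = -112  ⇒  k = -8.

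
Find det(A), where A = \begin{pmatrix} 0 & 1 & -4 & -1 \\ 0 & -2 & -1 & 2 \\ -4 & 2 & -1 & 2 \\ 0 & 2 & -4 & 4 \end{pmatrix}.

The determinant is 216.

Expand along column 1 (it has 3 zeros):
  + (-4) · M_31   where M_31 = det([1 -4 -1; -2 -1 2; 2 -4 4]) = -54
det = (+1)·(-4)·(-54) = 216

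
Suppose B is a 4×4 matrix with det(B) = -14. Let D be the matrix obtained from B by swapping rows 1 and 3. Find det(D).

Swapping two rows multiplies the determinant by −1.
det(D) = (-1)·(-14) = 14

14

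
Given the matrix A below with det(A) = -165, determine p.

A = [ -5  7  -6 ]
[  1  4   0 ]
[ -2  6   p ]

p = 3

Expanding along the column containing p, det(A) is linear in p: det(A) = (-27)·p + (-84).
Set (-27)·p + (-84) = -165  ⇒  (-27)·p = -81  ⇒  p = 3.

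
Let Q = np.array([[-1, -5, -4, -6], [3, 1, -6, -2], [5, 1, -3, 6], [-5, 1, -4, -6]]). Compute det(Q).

Expand along row 1:
  + (-1) · M_11   where M_11 = det([1 -6 -2; 1 -3 6; 1 -4 -6]) = -28
  − (-5) · M_12   where M_12 = det([3 -6 -2; 5 -3 6; -5 -4 -6]) = 196
  + (-4) · M_13   where M_13 = det([3 1 -2; 5 1 6; -5 1 -6]) = -56
  − (-6) · M_14   where M_14 = det([3 1 -6; 5 1 -3; -5 1 -4]) = -28
det = (+1)·(-1)·(-28) + (-1)·(-5)·(196) + (+1)·(-4)·(-56) + (-1)·(-6)·(-28) = 1064

det(Q) = 1064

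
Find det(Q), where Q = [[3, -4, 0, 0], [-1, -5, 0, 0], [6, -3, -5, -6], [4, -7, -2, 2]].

|Q| = 418

Q is block lower-triangular with a 2×2 block and a 2×2 block on the diagonal, so its determinant equals the product of the determinants of the diagonal blocks.
det of the 2×2 block = -19
det of the 2×2 block = -22
det = (-19)·(-22) = 418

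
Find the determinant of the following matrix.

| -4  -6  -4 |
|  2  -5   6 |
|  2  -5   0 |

-192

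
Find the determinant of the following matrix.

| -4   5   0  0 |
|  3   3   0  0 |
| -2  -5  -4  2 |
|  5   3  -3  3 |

162

The matrix is block lower-triangular with a 2×2 block and a 2×2 block on the diagonal, so its determinant equals the product of the determinants of the diagonal blocks.
det of the 2×2 block = -27
det of the 2×2 block = -6
det = (-27)·(-6) = 162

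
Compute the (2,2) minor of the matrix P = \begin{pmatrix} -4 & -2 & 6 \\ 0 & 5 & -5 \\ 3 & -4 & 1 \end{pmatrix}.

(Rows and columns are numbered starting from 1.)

Delete row 2 and column 2; the remaining 2×2 submatrix is [-4 6; 3 1].
Its determinant is (-4)·1 − 6·3 = -22.

-22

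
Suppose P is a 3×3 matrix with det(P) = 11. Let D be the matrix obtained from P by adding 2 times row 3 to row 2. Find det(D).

The determinant is 11.

Adding a multiple of one row to another leaves the determinant unchanged.
det(D) = (1)·(11) = 11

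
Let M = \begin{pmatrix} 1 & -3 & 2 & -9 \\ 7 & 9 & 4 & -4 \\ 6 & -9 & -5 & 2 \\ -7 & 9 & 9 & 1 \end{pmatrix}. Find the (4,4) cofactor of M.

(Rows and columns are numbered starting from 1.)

Delete row 4 and column 4; the remaining 3×3 submatrix is [1 -3 2; 7 9 4; 6 -9 -5].
Its determinant is -420.
The cofactor carries sign (−1)^(4+4) = +1, so C_{4,4} = +(-420) = -420.

The cofactor is -420.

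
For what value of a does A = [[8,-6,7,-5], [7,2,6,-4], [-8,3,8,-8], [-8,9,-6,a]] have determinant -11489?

-9

Expanding along the column containing a, det(A) is linear in a: det(A) = (867)·a + (-3686).
Set (867)·a + (-3686) = -11489  ⇒  (867)·a = -7803  ⇒  a = -9.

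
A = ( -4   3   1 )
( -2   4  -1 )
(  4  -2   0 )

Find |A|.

Expand along column 3:
  + 1 · |-2 4; 4 -2| = 1·(4 − 16) = -12
  − (-1) · |-4 3; 4 -2| = −(-1)·(8 − 12) = -4
Sum: (-12) + (-4) = -16

det(A) = -16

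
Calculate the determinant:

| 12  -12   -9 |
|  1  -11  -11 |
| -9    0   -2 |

-57

Expand along column 2:
  − (-12) · |1 -11; -9 -2| = −(-12)·(-2 − 99) = -1212
  + (-11) · |12 -9; -9 -2| = (-11)·(-24 − 81) = 1155
Sum: (-1212) + (1155) = -57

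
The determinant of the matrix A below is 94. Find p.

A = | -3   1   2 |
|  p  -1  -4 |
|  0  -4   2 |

Expanding along the column containing p, det(A) is linear in p: det(A) = (-10)·p + (54).
Set (-10)·p + (54) = 94  ⇒  (-10)·p = 40  ⇒  p = -4.

p = -4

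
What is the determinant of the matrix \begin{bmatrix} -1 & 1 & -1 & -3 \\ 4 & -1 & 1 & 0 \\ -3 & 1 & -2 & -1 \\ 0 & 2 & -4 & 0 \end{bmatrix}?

24

Expand along row 4 (it has 2 zeros):
  + (2) · M_42   where M_42 = det([-1 -1 -3; 4 1 0; -3 -2 -1]) = 12
  − (-4) · M_43   where M_43 = det([-1 1 -3; 4 -1 0; -3 1 -1]) = 0
det = (+1)·(2)·(12) + (-1)·(-4)·(0) = 24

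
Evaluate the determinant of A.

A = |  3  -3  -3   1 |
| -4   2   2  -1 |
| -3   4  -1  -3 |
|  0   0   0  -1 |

det(A) = -30

Expand along row 4 (it has 3 zeros):
  + (-1) · M_44   where M_44 = det([3 -3 -3; -4 2 2; -3 4 -1]) = 30
det = (+1)·(-1)·(30) = -30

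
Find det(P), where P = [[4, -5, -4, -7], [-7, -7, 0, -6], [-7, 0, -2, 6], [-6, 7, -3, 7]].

Expand along row 2 (it has 1 zero):
  − (-7) · M_21   where M_21 = det([-5 -4 -7; 0 -2 6; 7 -3 7]) = -286
  + (-7) · M_22   where M_22 = det([4 -4 -7; -7 -2 6; -6 -3 7]) = -99
  + (-6) · M_24   where M_24 = det([4 -5 -4; -7 0 -2; -6 7 -3]) = 297
det = (-1)·(-7)·(-286) + (+1)·(-7)·(-99) + (+1)·(-6)·(297) = -3091

-3091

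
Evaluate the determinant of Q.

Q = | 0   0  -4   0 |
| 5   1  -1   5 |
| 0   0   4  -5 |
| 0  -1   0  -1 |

Expand along row 1 (it has 3 zeros):
  + (-4) · M_13   where M_13 = det([5 1 5; 0 0 -5; 0 -1 -1]) = -25
det = (+1)·(-4)·(-25) = 100

The determinant is 100.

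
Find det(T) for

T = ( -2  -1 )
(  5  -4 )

det(T) = (-2)·(-4) − (-1)·5 = 8 − (-5) = 13

The determinant is 13.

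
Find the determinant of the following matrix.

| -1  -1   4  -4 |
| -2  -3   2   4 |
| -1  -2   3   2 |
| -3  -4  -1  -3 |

-57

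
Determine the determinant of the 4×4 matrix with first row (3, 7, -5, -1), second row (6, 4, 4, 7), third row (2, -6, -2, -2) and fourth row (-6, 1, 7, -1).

Expand along row 1:
  + (3) · M_11   where M_11 = det([4 4 7; -6 -2 -2; 1 7 -1]) = -248
  − (7) · M_12   where M_12 = det([6 4 7; 2 -2 -2; -6 7 -1]) = 166
  + (-5) · M_13   where M_13 = det([6 4 7; 2 -6 -2; -6 1 -1]) = -134
  − (-1) · M_14   where M_14 = det([6 4 4; 2 -6 -2; -6 1 7]) = -384
det = (+1)·(3)·(-248) + (-1)·(7)·(166) + (+1)·(-5)·(-134) + (-1)·(-1)·(-384) = -1620

The determinant is -1620.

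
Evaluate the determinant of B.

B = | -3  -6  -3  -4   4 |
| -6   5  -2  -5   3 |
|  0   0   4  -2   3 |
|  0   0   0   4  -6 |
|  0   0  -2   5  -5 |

B is block upper-triangular with a 2×2 block and a 3×3 block on the diagonal, so its determinant equals the product of the determinants of the diagonal blocks.
det of the 2×2 block = -51
det of the 3×3 block = 40
det = (-51)·(40) = -2040

-2040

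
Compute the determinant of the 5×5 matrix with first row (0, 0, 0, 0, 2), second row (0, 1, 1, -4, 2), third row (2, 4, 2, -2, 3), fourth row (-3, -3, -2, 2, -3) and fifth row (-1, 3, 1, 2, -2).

36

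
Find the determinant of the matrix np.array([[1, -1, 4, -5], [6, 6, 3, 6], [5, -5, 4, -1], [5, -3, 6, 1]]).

Expand along row 1:
  + (1) · M_11   where M_11 = det([6 3 6; -5 4 -1; -3 6 1]) = -24
  − (-1) · M_12   where M_12 = det([6 3 6; 5 4 -1; 5 6 1]) = 90
  + (4) · M_13   where M_13 = det([6 6 6; 5 -5 -1; 5 -3 1]) = -48
  − (-5) · M_14   where M_14 = det([6 6 3; 5 -5 4; 5 -3 6]) = -138
det = (+1)·(1)·(-24) + (-1)·(-1)·(90) + (+1)·(4)·(-48) + (-1)·(-5)·(-138) = -816

-816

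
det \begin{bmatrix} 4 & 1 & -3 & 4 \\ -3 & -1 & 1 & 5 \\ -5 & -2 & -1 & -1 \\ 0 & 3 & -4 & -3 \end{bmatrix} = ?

Expand along row 4 (it has 1 zero):
  + (3) · M_42   where M_42 = det([4 -3 4; -3 1 5; -5 -1 -1]) = 132
  − (-4) · M_43   where M_43 = det([4 1 4; -3 -1 5; -5 -2 -1]) = 20
  + (-3) · M_44   where M_44 = det([4 1 -3; -3 -1 1; -5 -2 -1]) = 1
det = (+1)·(3)·(132) + (-1)·(-4)·(20) + (+1)·(-3)·(1) = 473

473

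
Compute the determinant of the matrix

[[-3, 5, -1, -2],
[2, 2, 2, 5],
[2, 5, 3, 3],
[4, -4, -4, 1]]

The determinant is 404.

Expand along row 1:
  + (-3) · M_11   where M_11 = det([2 2 5; 5 3 3; -4 -4 1]) = -44
  − (5) · M_12   where M_12 = det([2 2 5; 2 3 3; 4 -4 1]) = -50
  + (-1) · M_13   where M_13 = det([2 2 5; 2 5 3; 4 -4 1]) = -86
  − (-2) · M_14   where M_14 = det([2 2 2; 2 5 3; 4 -4 -4]) = -32
det = (+1)·(-3)·(-44) + (-1)·(5)·(-50) + (+1)·(-1)·(-86) + (-1)·(-2)·(-32) = 404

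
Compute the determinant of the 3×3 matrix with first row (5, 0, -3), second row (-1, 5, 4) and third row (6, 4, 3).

97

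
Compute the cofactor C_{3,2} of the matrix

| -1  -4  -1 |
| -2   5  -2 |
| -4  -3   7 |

Delete row 3 and column 2; the remaining 2×2 submatrix is [-1 -1; -2 -2].
Its determinant is (-1)·(-2) − (-1)·(-2) = 0.
The cofactor carries sign (−1)^(3+2) = −1, so C_{3,2} = −(0) = 0.

The cofactor is 0.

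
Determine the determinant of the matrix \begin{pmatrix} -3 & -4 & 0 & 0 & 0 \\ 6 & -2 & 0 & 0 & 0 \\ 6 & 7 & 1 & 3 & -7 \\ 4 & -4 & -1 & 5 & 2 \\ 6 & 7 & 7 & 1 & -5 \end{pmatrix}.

The matrix is block lower-triangular with a 2×2 block and a 3×3 block on the diagonal, so its determinant equals the product of the determinants of the diagonal blocks.
det of the 2×2 block = 30
det of the 3×3 block = 252
det = (30)·(252) = 7560

The determinant is 7560.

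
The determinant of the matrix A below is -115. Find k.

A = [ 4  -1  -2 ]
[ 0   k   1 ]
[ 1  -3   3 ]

k = -9

Expanding along the column containing k, det(A) is linear in k: det(A) = (14)·k + (11).
Set (14)·k + (11) = -115  ⇒  (14)·k = -126  ⇒  k = -9.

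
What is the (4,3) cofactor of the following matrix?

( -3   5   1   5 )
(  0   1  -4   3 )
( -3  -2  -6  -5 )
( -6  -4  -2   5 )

33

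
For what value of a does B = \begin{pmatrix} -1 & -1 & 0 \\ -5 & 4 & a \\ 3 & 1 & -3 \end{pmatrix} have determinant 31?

-2

Expanding along the row containing a, det(B) is linear in a: det(B) = (-2)·a + (27).
Set (-2)·a + (27) = 31  ⇒  (-2)·a = 4  ⇒  a = -2.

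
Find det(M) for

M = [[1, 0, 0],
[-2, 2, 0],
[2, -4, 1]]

|M| = 2

M is lower triangular, so det(M) is the product of the diagonal entries:
det = (1) · (2) · (1) = 2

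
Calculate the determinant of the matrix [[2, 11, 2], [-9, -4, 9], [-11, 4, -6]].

-1867

Expand along column 1:
  + 2 · |-4 9; 4 -6| = 2·(24 − 36) = -24
  − (-9) · |11 2; 4 -6| = −(-9)·(-66 − 8) = -666
  + (-11) · |11 2; -4 9| = (-11)·(99 − (-8)) = -1177
Sum: (-24) + (-666) + (-1177) = -1867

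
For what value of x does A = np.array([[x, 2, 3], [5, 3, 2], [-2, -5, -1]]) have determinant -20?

5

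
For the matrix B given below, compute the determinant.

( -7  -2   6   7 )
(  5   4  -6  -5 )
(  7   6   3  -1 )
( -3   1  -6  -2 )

258

Expand along row 1:
  + (-7) · M_11   where M_11 = det([4 -6 -5; 6 3 -1; 1 -6 -2]) = 81
  − (-2) · M_12   where M_12 = det([5 -6 -5; 7 3 -1; -3 -6 -2]) = 3
  + (6) · M_13   where M_13 = det([5 4 -5; 7 6 -1; -3 1 -2]) = -112
  − (7) · M_14   where M_14 = det([5 4 -6; 7 6 3; -3 1 -6]) = -213
det = (+1)·(-7)·(81) + (-1)·(-2)·(3) + (+1)·(6)·(-112) + (-1)·(7)·(-213) = 258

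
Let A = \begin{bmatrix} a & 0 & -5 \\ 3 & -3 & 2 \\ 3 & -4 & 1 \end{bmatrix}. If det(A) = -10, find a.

a = -5

Expanding along the row containing a, det(A) is linear in a: det(A) = (5)·a + (15).
Set (5)·a + (15) = -10  ⇒  (5)·a = -25  ⇒  a = -5.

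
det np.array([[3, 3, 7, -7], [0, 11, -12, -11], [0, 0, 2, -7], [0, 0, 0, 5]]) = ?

330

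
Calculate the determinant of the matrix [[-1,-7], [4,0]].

The determinant is 28.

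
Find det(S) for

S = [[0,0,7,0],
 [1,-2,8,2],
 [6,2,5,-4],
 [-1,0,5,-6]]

Expand along row 1 (it has 3 zeros):
  + (7) · M_13   where M_13 = det([1 -2 2; 6 2 -4; -1 0 -6]) = -88
det = (+1)·(7)·(-88) = -616

det(S) = -616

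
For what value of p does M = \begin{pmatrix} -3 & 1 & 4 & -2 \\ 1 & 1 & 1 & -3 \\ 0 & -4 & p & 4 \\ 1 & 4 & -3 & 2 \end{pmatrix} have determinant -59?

Expanding along the row containing p, det(M) is linear in p: det(M) = (-53)·p + (-112).
Set (-53)·p + (-112) = -59  ⇒  (-53)·p = 53  ⇒  p = -1.

p = -1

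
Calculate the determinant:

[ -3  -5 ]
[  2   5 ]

det = (-3)·5 − (-5)·2 = -15 − (-10) = -5

-5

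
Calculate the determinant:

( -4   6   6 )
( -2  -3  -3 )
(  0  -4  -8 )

Expand along column 1:
  + (-4) · |-3 -3; -4 -8| = (-4)·(24 − 12) = -48
  − (-2) · |6 6; -4 -8| = −(-2)·(-48 − (-24)) = -48
Sum: (-48) + (-48) = -96

The determinant is -96.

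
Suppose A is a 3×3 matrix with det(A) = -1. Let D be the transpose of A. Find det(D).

det(Aᵀ) = det(A).
det(D) = (1)·(-1) = -1

det(D) = -1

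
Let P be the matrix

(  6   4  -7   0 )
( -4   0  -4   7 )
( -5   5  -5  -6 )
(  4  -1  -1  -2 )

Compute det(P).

Expand along row 1 (it has 1 zero):
  + (6) · M_11   where M_11 = det([0 -4 7; 5 -5 -6; -1 -1 -2]) = -134
  − (4) · M_12   where M_12 = det([-4 -4 7; -5 -5 -6; 4 -1 -2]) = 295
  + (-7) · M_13   where M_13 = det([-4 0 7; -5 5 -6; 4 -1 -2]) = -41
det = (+1)·(6)·(-134) + (-1)·(4)·(295) + (+1)·(-7)·(-41) = -1697

-1697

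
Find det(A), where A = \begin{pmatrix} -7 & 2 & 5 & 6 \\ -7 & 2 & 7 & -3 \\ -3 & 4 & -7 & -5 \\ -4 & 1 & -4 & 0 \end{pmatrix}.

The determinant is -1606.

Expand along row 4 (it has 1 zero):
  − (-4) · M_41   where M_41 = det([2 5 6; 2 7 -3; 4 -7 -5]) = -374
  + (1) · M_42   where M_42 = det([-7 5 6; -7 7 -3; -3 -7 -5]) = 682
  − (-4) · M_43   where M_43 = det([-7 2 6; -7 2 -3; -3 4 -5]) = -198
det = (-1)·(-4)·(-374) + (+1)·(1)·(682) + (-1)·(-4)·(-198) = -1606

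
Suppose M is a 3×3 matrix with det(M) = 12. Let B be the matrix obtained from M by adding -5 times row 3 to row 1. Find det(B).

The determinant is 12.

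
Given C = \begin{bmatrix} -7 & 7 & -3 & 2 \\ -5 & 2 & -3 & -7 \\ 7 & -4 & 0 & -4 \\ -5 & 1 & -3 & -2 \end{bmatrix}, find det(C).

Expand along row 3 (it has 1 zero):
  + (7) · M_31   where M_31 = det([7 -3 2; 2 -3 -7; 1 -3 -2]) = -102
  − (-4) · M_32   where M_32 = det([-7 -3 2; -5 -3 -7; -5 -3 -2]) = 30
  − (-4) · M_34   where M_34 = det([-7 7 -3; -5 2 -3; -5 1 -3]) = 6
det = (+1)·(7)·(-102) + (-1)·(-4)·(30) + (-1)·(-4)·(6) = -570

The determinant is -570.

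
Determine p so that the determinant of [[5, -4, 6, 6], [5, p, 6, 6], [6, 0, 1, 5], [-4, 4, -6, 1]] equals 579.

Expanding along the row containing p, det(M) is linear in p: det(M) = (-193)·p + (-772).
Set (-193)·p + (-772) = 579  ⇒  (-193)·p = 1351  ⇒  p = -7.

p = -7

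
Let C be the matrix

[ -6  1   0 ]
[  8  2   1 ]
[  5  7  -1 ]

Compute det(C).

Expand along column 3:
  − 1 · |-6 1; 5 7| = −1·(-42 − 5) = 47
  + (-1) · |-6 1; 8 2| = (-1)·(-12 − 8) = 20
Sum: (47) + (20) = 67

|C| = 67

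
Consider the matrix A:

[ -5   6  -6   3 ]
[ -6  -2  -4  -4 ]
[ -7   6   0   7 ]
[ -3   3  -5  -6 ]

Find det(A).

-2188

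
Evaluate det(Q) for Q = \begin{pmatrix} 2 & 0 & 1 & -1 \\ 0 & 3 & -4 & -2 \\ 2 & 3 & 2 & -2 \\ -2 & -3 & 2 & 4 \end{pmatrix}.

36

Expand along row 1 (it has 1 zero):
  + (2) · M_11   where M_11 = det([3 -4 -2; 3 2 -2; -3 2 4]) = 36
  + (1) · M_13   where M_13 = det([0 3 -2; 2 3 -2; -2 -3 4]) = -12
  − (-1) · M_14   where M_14 = det([0 3 -4; 2 3 2; -2 -3 2]) = -24
det = (+1)·(2)·(36) + (+1)·(1)·(-12) + (-1)·(-1)·(-24) = 36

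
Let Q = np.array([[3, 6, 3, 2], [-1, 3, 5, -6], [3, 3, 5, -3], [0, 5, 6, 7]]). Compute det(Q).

det(Q) = 1036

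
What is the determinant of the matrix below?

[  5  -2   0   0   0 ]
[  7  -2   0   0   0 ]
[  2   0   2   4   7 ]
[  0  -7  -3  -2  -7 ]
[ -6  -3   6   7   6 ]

The matrix is block lower-triangular with a 2×2 block and a 3×3 block on the diagonal, so its determinant equals the product of the determinants of the diagonal blocks.
det of the 2×2 block = 4
det of the 3×3 block = -85
det = (4)·(-85) = -340

-340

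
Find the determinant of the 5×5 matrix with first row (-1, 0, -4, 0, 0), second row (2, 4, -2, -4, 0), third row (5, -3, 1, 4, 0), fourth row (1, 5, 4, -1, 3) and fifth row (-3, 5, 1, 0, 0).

Expand along column 5 (it has 4 zeros):
  − (3) · M_45   where M_45 = det([-1 0 -4 0; 2 4 -2 -4; 5 -3 1 4; -3 5 1 0]) = 632
det = (-1)·(3)·(632) = -1896

-1896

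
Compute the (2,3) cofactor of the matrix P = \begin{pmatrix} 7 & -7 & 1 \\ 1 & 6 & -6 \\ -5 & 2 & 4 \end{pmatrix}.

The cofactor is 21.

Delete row 2 and column 3; the remaining 2×2 submatrix is [7 -7; -5 2].
Its determinant is 7·2 − (-7)·(-5) = -21.
The cofactor carries sign (−1)^(2+3) = −1, so C_{2,3} = −(-21) = 21.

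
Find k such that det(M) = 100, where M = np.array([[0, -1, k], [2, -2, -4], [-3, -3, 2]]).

Expanding along the row containing k, det(M) is linear in k: det(M) = (-12)·k + (-8).
Set (-12)·k + (-8) = 100  ⇒  (-12)·k = 108  ⇒  k = -9.

k = -9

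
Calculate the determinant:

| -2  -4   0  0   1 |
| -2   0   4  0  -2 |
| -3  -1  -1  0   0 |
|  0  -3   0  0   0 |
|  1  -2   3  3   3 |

The determinant is 162.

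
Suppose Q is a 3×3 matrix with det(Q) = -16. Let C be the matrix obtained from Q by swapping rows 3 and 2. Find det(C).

The determinant is 16.

Swapping two rows multiplies the determinant by −1.
det(C) = (-1)·(-16) = 16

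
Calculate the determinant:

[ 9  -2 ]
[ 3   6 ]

det = 9·6 − (-2)·3 = 54 − (-6) = 60

60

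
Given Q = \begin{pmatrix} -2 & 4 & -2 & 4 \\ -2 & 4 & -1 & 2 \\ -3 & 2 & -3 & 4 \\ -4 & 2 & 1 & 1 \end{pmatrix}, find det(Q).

Expand along row 1:
  + (-2) · M_11   where M_11 = det([4 -1 2; 2 -3 4; 2 1 1]) = -18
  − (4) · M_12   where M_12 = det([-2 -1 2; -3 -3 4; -4 1 1]) = -3
  + (-2) · M_13   where M_13 = det([-2 4 2; -3 2 4; -4 2 1]) = -36
  − (4) · M_14   where M_14 = det([-2 4 -1; -3 2 -3; -4 2 1]) = 42
det = (+1)·(-2)·(-18) + (-1)·(4)·(-3) + (+1)·(-2)·(-36) + (-1)·(4)·(42) = -48

|Q| = -48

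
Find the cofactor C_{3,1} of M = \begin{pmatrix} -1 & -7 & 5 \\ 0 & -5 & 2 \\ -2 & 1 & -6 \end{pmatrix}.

Delete row 3 and column 1; the remaining 2×2 submatrix is [-7 5; -5 2].
Its determinant is (-7)·2 − 5·(-5) = 11.
The cofactor carries sign (−1)^(3+1) = +1, so C_{3,1} = +(11) = 11.

11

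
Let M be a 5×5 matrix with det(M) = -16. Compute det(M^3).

det(M^3) = (det M)^3 = (-16)^3 = -4096

-4096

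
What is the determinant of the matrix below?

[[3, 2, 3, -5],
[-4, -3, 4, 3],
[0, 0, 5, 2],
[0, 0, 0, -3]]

The matrix is block upper-triangular with a 2×2 block and a 2×2 block on the diagonal, so its determinant equals the product of the determinants of the diagonal blocks.
det of the 2×2 block = -1
det of the 2×2 block = -15
det = (-1)·(-15) = 15

The determinant is 15.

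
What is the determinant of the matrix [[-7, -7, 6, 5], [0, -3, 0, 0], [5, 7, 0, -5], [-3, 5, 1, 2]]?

The determinant is -60.

Expand along row 2 (it has 3 zeros):
  + (-3) · M_22   where M_22 = det([-7 6 5; 5 0 -5; -3 1 2]) = 20
det = (+1)·(-3)·(20) = -60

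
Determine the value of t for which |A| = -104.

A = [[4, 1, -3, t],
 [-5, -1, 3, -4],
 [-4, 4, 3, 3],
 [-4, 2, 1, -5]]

t = 4

Expanding along the row containing t, det(A) is linear in t: det(A) = (-42)·t + (64).
Set (-42)·t + (64) = -104  ⇒  (-42)·t = -168  ⇒  t = 4.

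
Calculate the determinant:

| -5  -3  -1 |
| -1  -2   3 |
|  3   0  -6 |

Expand along row 3:
  + 3 · |-3 -1; -2 3| = 3·(-9 − 2) = -33
  + (-6) · |-5 -3; -1 -2| = (-6)·(10 − 3) = -42
Sum: (-33) + (-42) = -75

-75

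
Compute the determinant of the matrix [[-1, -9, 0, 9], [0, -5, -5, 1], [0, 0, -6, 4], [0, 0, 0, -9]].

The determinant is 270.

The matrix is upper triangular, so the determinant is the product of the diagonal entries:
det = (-1) · (-5) · (-6) · (-9) = 270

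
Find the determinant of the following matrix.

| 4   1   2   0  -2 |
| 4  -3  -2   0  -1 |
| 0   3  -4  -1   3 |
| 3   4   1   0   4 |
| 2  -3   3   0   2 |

Expand along column 4 (it has 4 zeros):
  − (-1) · M_34   where M_34 = det([4 1 2 -2; 4 -3 -2 -1; 3 4 1 4; 2 -3 3 2]) = 683
det = (-1)·(-1)·(683) = 683

The determinant is 683.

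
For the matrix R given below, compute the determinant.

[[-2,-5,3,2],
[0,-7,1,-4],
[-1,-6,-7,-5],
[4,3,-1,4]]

Expand along row 2 (it has 1 zero):
  + (-7) · M_22   where M_22 = det([-2 3 2; -1 -7 -5; 4 -1 4]) = 76
  − (1) · M_23   where M_23 = det([-2 -5 2; -1 -6 -5; 4 3 4]) = 140
  + (-4) · M_24   where M_24 = det([-2 -5 3; -1 -6 -7; 4 3 -1]) = 154
det = (+1)·(-7)·(76) + (-1)·(1)·(140) + (+1)·(-4)·(154) = -1288

-1288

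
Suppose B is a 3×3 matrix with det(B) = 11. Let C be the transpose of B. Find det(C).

det(Bᵀ) = det(B).
det(C) = (1)·(11) = 11

The determinant is 11.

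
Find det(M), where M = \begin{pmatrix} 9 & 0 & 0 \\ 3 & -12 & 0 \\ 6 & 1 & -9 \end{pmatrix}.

972

M is lower triangular, so det(M) is the product of the diagonal entries:
det = (9) · (-12) · (-9) = 972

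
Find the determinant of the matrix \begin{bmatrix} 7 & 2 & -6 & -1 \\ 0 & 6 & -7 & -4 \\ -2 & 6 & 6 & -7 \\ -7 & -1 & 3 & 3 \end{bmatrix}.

1115

Expand along row 2 (it has 1 zero):
  + (6) · M_22   where M_22 = det([7 -6 -1; -2 6 -7; -7 3 3]) = -93
  − (-7) · M_23   where M_23 = det([7 2 -1; -2 6 -7; -7 -1 3]) = 143
  + (-4) · M_24   where M_24 = det([7 2 -6; -2 6 6; -7 -1 3]) = -168
det = (+1)·(6)·(-93) + (-1)·(-7)·(143) + (+1)·(-4)·(-168) = 1115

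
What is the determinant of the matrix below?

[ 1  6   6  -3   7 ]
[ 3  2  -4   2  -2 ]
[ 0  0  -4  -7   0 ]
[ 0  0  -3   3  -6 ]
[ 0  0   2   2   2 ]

The determinant is 480.

The matrix is block upper-triangular with a 2×2 block and a 3×3 block on the diagonal, so its determinant equals the product of the determinants of the diagonal blocks.
det of the 2×2 block = -16
det of the 3×3 block = -30
det = (-16)·(-30) = 480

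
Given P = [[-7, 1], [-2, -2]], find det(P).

det(P) = (-7)·(-2) − 1·(-2) = 14 − (-2) = 16

16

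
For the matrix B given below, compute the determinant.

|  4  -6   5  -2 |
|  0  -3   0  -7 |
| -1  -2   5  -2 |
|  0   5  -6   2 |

Expand along row 2 (it has 2 zeros):
  + (-3) · M_22   where M_22 = det([4 5 -2; -1 5 -2; 0 -6 2]) = -10
  + (-7) · M_24   where M_24 = det([4 -6 5; -1 -2 5; 0 5 -6]) = -41
det = (+1)·(-3)·(-10) + (+1)·(-7)·(-41) = 317

|B| = 317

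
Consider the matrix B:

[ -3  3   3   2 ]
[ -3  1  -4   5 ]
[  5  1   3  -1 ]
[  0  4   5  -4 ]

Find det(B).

det(B) = 456

Expand along row 4 (it has 1 zero):
  + (4) · M_42   where M_42 = det([-3 3 2; -3 -4 5; 5 3 -1]) = 121
  − (5) · M_43   where M_43 = det([-3 3 2; -3 1 5; 5 1 -1]) = 68
  + (-4) · M_44   where M_44 = det([-3 3 3; -3 1 -4; 5 1 3]) = -78
det = (+1)·(4)·(121) + (-1)·(5)·(68) + (+1)·(-4)·(-78) = 456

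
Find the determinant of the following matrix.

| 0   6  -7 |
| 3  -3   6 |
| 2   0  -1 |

Expand along row 1:
  − 6 · |3 6; 2 -1| = −6·(-3 − 12) = 90
  + (-7) · |3 -3; 2 0| = (-7)·(0 − (-6)) = -42
Sum: (90) + (-42) = 48

The determinant is 48.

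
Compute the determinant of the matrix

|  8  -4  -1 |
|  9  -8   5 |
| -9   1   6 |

Expand along row 1:
  + 8 · |-8 5; 1 6| = 8·(-48 − 5) = -424
  − (-4) · |9 5; -9 6| = −(-4)·(54 − (-45)) = 396
  + (-1) · |9 -8; -9 1| = (-1)·(9 − 72) = 63
Sum: (-424) + (396) + (63) = 35

35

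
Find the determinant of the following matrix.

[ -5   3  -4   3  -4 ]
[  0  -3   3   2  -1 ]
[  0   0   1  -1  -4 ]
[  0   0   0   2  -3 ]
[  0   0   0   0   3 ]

The matrix is upper triangular, so the determinant is the product of the diagonal entries:
det = (-5) · (-3) · (1) · (2) · (3) = 90

90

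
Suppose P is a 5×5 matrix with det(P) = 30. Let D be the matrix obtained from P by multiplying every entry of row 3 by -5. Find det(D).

Scaling one row by -5 multiplies the determinant by -5.
det(D) = (-5)·(30) = -150

-150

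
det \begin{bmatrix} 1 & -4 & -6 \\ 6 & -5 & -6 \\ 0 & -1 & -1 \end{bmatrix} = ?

11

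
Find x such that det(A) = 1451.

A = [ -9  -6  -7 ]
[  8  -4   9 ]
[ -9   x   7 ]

x = 5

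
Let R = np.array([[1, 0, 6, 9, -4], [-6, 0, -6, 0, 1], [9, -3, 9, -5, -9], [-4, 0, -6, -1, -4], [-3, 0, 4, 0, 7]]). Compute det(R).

Expand along column 2 (it has 4 zeros):
  − (-3) · M_32   where M_32 = det([1 6 9 -4; -6 -6 0 1; -4 -6 -1 -4; -3 4 0 7]) = -1418
det = (-1)·(-3)·(-1418) = -4254

The determinant is -4254.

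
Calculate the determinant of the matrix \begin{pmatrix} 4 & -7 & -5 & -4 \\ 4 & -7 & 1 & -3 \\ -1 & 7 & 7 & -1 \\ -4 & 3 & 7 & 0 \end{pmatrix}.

Expand along row 4 (it has 1 zero):
  − (-4) · M_41   where M_41 = det([-7 -5 -4; -7 1 -3; 7 7 -1]) = 224
  + (3) · M_42   where M_42 = det([4 -5 -4; 4 1 -3; -1 7 -1]) = -71
  − (7) · M_43   where M_43 = det([4 -7 -4; 4 -7 -3; -1 7 -1]) = -21
det = (-1)·(-4)·(224) + (+1)·(3)·(-71) + (-1)·(7)·(-21) = 830

The determinant is 830.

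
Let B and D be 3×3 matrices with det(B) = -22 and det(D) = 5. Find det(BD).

The determinant is -110.

det(BD) = det(B)·det(D) = (-22)·(5) = -110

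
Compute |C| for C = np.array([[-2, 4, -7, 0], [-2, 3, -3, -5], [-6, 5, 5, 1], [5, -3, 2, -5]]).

Expand along row 1 (it has 1 zero):
  + (-2) · M_11   where M_11 = det([3 -3 -5; 5 5 1; -3 2 -5]) = -272
  − (4) · M_12   where M_12 = det([-2 -3 -5; -6 5 1; 5 2 -5]) = 314
  + (-7) · M_13   where M_13 = det([-2 3 -5; -6 5 1; 5 -3 -5]) = 4
det = (+1)·(-2)·(-272) + (-1)·(4)·(314) + (+1)·(-7)·(4) = -740

|C| = -740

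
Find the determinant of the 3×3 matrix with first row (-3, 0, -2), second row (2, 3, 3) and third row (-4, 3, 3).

-36

Expand along row 1:
  + (-3) · |3 3; 3 3| = (-3)·(9 − 9) = 0
  + (-2) · |2 3; -4 3| = (-2)·(6 − (-12)) = -36
Sum: (0) + (-36) = -36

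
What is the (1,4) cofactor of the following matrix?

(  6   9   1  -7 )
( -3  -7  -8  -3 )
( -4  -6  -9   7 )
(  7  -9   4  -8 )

The cofactor is -20.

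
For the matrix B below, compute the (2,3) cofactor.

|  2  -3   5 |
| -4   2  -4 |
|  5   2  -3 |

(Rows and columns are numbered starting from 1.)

Delete row 2 and column 3; the remaining 2×2 submatrix is [2 -3; 5 2].
Its determinant is 2·2 − (-3)·5 = 19.
The cofactor carries sign (−1)^(2+3) = −1, so C_{2,3} = −(19) = -19.

The cofactor is -19.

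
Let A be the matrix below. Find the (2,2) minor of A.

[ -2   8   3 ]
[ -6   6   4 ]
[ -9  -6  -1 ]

29

Delete row 2 and column 2; the remaining 2×2 submatrix is [-2 3; -9 -1].
Its determinant is (-2)·(-1) − 3·(-9) = 29.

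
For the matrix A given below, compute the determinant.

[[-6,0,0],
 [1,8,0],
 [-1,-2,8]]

The determinant is -384.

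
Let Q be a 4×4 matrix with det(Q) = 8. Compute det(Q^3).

512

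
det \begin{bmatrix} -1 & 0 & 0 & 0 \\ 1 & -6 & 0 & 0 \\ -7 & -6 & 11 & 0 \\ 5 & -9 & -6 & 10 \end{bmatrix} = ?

The matrix is lower triangular, so the determinant is the product of the diagonal entries:
det = (-1) · (-6) · (11) · (10) = 660

660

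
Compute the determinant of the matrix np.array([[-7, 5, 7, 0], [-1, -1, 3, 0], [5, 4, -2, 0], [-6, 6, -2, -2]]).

Expand along column 4 (it has 3 zeros):
  + (-2) · M_44   where M_44 = det([-7 5 7; -1 -1 3; 5 4 -2]) = 142
det = (+1)·(-2)·(142) = -284

The determinant is -284.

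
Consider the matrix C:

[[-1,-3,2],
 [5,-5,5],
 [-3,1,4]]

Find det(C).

Expand along row 1:
  + (-1) · |-5 5; 1 4| = (-1)·(-20 − 5) = 25
  − (-3) · |5 5; -3 4| = −(-3)·(20 − (-15)) = 105
  + 2 · |5 -5; -3 1| = 2·(5 − 15) = -20
Sum: (25) + (105) + (-20) = 110

110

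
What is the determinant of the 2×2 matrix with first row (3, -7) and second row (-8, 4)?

det = 3·4 − (-7)·(-8) = 12 − 56 = -44

-44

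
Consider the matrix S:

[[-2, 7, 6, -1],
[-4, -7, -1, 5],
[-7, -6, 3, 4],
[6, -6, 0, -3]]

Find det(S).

Expand along row 4 (it has 1 zero):
  − (6) · M_41   where M_41 = det([7 6 -1; -7 -1 5; -6 3 4]) = -118
  + (-6) · M_42   where M_42 = det([-2 6 -1; -4 -1 5; -7 3 4]) = -57
  + (-3) · M_44   where M_44 = det([-2 7 6; -4 -7 -1; -7 -6 3]) = 37
det = (-1)·(6)·(-118) + (+1)·(-6)·(-57) + (+1)·(-3)·(37) = 939

|S| = 939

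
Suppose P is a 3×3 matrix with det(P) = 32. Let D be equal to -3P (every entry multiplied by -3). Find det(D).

For a 3×3 matrix, det(-3P) = (-3)^3·det(P) = -27·det(P).
det(D) = (-27)·(32) = -864

-864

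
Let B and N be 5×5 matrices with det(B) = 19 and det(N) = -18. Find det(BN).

det(BN) = det(B)·det(N) = (19)·(-18) = -342

-342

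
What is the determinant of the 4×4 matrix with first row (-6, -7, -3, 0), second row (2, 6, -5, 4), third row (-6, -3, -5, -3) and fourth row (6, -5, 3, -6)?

2472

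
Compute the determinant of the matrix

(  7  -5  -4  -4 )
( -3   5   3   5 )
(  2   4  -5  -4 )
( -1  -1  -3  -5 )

Expand along row 1:
  + (7) · M_11   where M_11 = det([5 3 5; 4 -5 -4; -1 -3 -5]) = 52
  − (-5) · M_12   where M_12 = det([-3 3 5; 2 -5 -4; -1 -3 -5]) = -52
  + (-4) · M_13   where M_13 = det([-3 5 5; 2 4 -4; -1 -1 -5]) = 152
  − (-4) · M_14   where M_14 = det([-3 5 3; 2 4 -5; -1 -1 -3]) = 112
det = (+1)·(7)·(52) + (-1)·(-5)·(-52) + (+1)·(-4)·(152) + (-1)·(-4)·(112) = -56

-56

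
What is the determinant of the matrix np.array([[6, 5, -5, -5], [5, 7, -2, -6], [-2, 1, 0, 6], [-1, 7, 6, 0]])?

The determinant is -182.

Expand along row 3 (it has 1 zero):
  + (-2) · M_31   where M_31 = det([5 -5 -5; 7 -2 -6; 7 6 0]) = 110
  − (1) · M_32   where M_32 = det([6 -5 -5; 5 -2 -6; -1 6 0]) = 46
  − (6) · M_34   where M_34 = det([6 5 -5; 5 7 -2; -1 7 6]) = -14
det = (+1)·(-2)·(110) + (-1)·(1)·(46) + (-1)·(6)·(-14) = -182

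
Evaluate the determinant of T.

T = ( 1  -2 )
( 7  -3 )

11

det(T) = 1·(-3) − (-2)·7 = -3 − (-14) = 11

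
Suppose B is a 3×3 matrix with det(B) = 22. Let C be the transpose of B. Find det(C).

22

det(Bᵀ) = det(B).
det(C) = (1)·(22) = 22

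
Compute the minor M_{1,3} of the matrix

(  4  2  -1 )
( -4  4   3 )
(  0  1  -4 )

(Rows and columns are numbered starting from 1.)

-4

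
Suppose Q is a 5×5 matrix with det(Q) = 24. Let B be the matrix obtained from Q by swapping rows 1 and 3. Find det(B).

det(B) = -24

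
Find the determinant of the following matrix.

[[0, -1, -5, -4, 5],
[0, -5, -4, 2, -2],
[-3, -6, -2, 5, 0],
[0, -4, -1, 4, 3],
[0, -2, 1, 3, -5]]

Expand along column 1 (it has 4 zeros):
  + (-3) · M_31   where M_31 = det([-1 -5 -4 5; -5 -4 2 -2; -4 -1 4 3; -2 1 3 -5]) = -80
det = (+1)·(-3)·(-80) = 240

240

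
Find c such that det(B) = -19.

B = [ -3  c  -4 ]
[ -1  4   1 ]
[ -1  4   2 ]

c = -7

Expanding along the column containing c, det(B) is linear in c: det(B) = (1)·c + (-12).
Set (1)·c + (-12) = -19  ⇒  (1)·c = -7  ⇒  c = -7.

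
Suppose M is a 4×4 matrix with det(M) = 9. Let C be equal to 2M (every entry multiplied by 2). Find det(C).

144

For a 4×4 matrix, det(2M) = 2^4·det(M) = 16·det(M).
det(C) = (16)·(9) = 144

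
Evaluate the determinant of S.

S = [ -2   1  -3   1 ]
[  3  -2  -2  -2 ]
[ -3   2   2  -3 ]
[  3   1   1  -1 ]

The determinant is -180.

Expand along row 1:
  + (-2) · M_11   where M_11 = det([-2 -2 -2; 2 2 -3; 1 1 -1]) = 0
  − (1) · M_12   where M_12 = det([3 -2 -2; -3 2 -3; 3 1 -1]) = 45
  + (-3) · M_13   where M_13 = det([3 -2 -2; -3 2 -3; 3 1 -1]) = 45
  − (1) · M_14   where M_14 = det([3 -2 -2; -3 2 2; 3 1 1]) = 0
det = (+1)·(-2)·(0) + (-1)·(1)·(45) + (+1)·(-3)·(45) + (-1)·(1)·(0) = -180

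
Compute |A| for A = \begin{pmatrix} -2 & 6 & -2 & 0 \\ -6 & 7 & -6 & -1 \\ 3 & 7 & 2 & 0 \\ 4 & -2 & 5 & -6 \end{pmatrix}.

184

Expand along column 4 (it has 2 zeros):
  + (-1) · M_24   where M_24 = det([-2 6 -2; 3 7 2; 4 -2 5]) = -52
  + (-6) · M_44   where M_44 = det([-2 6 -2; -6 7 -6; 3 7 2]) = -22
det = (+1)·(-1)·(-52) + (+1)·(-6)·(-22) = 184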